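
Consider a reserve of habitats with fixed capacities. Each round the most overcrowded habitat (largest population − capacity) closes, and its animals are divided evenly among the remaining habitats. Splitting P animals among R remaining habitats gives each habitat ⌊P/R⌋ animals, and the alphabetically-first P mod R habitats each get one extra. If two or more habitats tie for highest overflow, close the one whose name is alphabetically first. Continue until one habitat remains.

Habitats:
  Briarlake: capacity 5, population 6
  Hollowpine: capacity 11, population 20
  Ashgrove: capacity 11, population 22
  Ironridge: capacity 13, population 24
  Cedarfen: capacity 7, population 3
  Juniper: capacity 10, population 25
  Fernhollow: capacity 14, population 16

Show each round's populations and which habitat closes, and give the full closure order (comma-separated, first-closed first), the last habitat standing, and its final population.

Round 1: Ashgrove=22 Briarlake=6 Cedarfen=3 Fernhollow=16 Hollowpine=20 Ironridge=24 Juniper=25 → close Juniper (overflow 15)
  25÷6 = 4 each, +1 to first 1
Round 2: Ashgrove=27 Briarlake=10 Cedarfen=7 Fernhollow=20 Hollowpine=24 Ironridge=28 → close Ashgrove (overflow 16)
  27÷5 = 5 each, +1 to first 2
Round 3: Briarlake=16 Cedarfen=13 Fernhollow=25 Hollowpine=29 Ironridge=33 → close Ironridge (overflow 20)
  33÷4 = 8 each, +1 to first 1
Round 4: Briarlake=25 Cedarfen=21 Fernhollow=33 Hollowpine=37 → close Hollowpine (overflow 26)
  37÷3 = 12 each, +1 to first 1
Round 5: Briarlake=38 Cedarfen=33 Fernhollow=45 → close Briarlake (overflow 33)
  38÷2 = 19 each, +1 to first 0
Round 6: Cedarfen=52 Fernhollow=64 → close Fernhollow (overflow 50)
  64÷1 = 64 each, +1 to first 0

Closure order: Juniper, Ashgrove, Ironridge, Hollowpine, Briarlake, Fernhollow
Last habitat: Cedarfen with 116 animals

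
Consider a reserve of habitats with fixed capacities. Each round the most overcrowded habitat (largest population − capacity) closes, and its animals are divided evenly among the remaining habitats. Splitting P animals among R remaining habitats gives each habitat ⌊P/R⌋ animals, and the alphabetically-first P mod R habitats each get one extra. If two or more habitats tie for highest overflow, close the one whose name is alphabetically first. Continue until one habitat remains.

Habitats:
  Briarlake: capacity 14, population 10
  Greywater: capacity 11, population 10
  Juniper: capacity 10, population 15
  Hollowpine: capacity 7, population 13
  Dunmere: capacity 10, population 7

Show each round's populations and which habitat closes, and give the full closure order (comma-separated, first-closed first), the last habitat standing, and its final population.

Closure order: Hollowpine, Juniper, Greywater, Briarlake
Last habitat: Dunmere with 55 animals

Round 1: Briarlake=10 Dunmere=7 Greywater=10 Hollowpine=13 Juniper=15 → close Hollowpine (overflow 6)
  13÷4 = 3 each, +1 to first 1
Round 2: Briarlake=14 Dunmere=10 Greywater=13 Juniper=18 → close Juniper (overflow 8)
  18÷3 = 6 each, +1 to first 0
Round 3: Briarlake=20 Dunmere=16 Greywater=19 → close Greywater (overflow 8)
  19÷2 = 9 each, +1 to first 1
Round 4: Briarlake=30 Dunmere=25 → close Briarlake (overflow 16)
  30÷1 = 30 each, +1 to first 0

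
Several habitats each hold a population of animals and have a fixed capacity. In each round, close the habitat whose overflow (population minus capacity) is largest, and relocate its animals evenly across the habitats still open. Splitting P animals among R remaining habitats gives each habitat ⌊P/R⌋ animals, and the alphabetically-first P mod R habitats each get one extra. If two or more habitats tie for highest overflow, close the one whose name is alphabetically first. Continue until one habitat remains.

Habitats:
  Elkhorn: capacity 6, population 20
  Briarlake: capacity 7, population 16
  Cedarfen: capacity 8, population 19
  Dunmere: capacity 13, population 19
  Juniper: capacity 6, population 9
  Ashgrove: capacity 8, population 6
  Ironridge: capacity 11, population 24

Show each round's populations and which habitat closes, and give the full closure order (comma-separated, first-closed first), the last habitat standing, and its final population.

Round 1: Ashgrove=6 Briarlake=16 Cedarfen=19 Dunmere=19 Elkhorn=20 Ironridge=24 Juniper=9 → close Elkhorn (overflow 14)
  20÷6 = 3 each, +1 to first 2
Round 2: Ashgrove=10 Briarlake=20 Cedarfen=22 Dunmere=22 Ironridge=27 Juniper=12 → close Ironridge (overflow 16)
  27÷5 = 5 each, +1 to first 2
Round 3: Ashgrove=16 Briarlake=26 Cedarfen=27 Dunmere=27 Juniper=17 → close Briarlake (overflow 19)
  26÷4 = 6 each, +1 to first 2
Round 4: Ashgrove=23 Cedarfen=34 Dunmere=33 Juniper=23 → close Cedarfen (overflow 26)
  34÷3 = 11 each, +1 to first 1
Round 5: Ashgrove=35 Dunmere=44 Juniper=34 → close Dunmere (overflow 31)
  44÷2 = 22 each, +1 to first 0
Round 6: Ashgrove=57 Juniper=56 → close Juniper (overflow 50)
  56÷1 = 56 each, +1 to first 0

Closure order: Elkhorn, Ironridge, Briarlake, Cedarfen, Dunmere, Juniper
Last habitat: Ashgrove with 113 animals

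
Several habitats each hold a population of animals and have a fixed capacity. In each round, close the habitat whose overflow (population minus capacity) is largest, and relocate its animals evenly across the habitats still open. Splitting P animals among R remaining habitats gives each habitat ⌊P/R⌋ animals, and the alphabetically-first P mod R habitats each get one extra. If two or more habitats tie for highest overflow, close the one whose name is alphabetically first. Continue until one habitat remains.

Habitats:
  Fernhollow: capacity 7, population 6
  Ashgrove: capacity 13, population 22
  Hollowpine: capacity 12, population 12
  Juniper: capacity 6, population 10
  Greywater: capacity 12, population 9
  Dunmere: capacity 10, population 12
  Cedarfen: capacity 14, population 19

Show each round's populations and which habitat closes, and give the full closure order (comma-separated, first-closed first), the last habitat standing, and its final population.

Closure order: Ashgrove, Cedarfen, Dunmere, Juniper, Fernhollow, Greywater
Last habitat: Hollowpine with 90 animals

Round 1: Ashgrove=22 Cedarfen=19 Dunmere=12 Fernhollow=6 Greywater=9 Hollowpine=12 Juniper=10 → close Ashgrove (overflow 9)
  22÷6 = 3 each, +1 to first 4
Round 2: Cedarfen=23 Dunmere=16 Fernhollow=10 Greywater=13 Hollowpine=15 Juniper=13 → close Cedarfen (overflow 9)
  23÷5 = 4 each, +1 to first 3
Round 3: Dunmere=21 Fernhollow=15 Greywater=18 Hollowpine=19 Juniper=17 → close Dunmere (overflow 11)
  21÷4 = 5 each, +1 to first 1
Round 4: Fernhollow=21 Greywater=23 Hollowpine=24 Juniper=22 → close Juniper (overflow 16)
  22÷3 = 7 each, +1 to first 1
Round 5: Fernhollow=29 Greywater=30 Hollowpine=31 → close Fernhollow (overflow 22)
  29÷2 = 14 each, +1 to first 1
Round 6: Greywater=45 Hollowpine=45 → close Greywater (overflow 33)
  45÷1 = 45 each, +1 to first 0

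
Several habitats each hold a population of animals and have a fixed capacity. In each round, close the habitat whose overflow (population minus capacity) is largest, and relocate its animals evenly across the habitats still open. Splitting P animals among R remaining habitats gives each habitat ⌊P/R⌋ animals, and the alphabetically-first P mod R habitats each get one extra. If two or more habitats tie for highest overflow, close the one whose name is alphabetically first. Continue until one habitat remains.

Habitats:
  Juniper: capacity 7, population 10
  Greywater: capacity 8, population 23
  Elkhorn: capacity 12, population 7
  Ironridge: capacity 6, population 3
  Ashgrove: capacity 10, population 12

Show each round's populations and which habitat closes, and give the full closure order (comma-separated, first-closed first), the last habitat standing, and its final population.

Closure order: Greywater, Ashgrove, Juniper, Ironridge
Last habitat: Elkhorn with 55 animals

Round 1: Ashgrove=12 Elkhorn=7 Greywater=23 Ironridge=3 Juniper=10 → close Greywater (overflow 15)
  23÷4 = 5 each, +1 to first 3
Round 2: Ashgrove=18 Elkhorn=13 Ironridge=9 Juniper=15 → close Ashgrove (overflow 8)
  18÷3 = 6 each, +1 to first 0
Round 3: Elkhorn=19 Ironridge=15 Juniper=21 → close Juniper (overflow 14)
  21÷2 = 10 each, +1 to first 1
Round 4: Elkhorn=30 Ironridge=25 → close Ironridge (overflow 19)
  25÷1 = 25 each, +1 to first 0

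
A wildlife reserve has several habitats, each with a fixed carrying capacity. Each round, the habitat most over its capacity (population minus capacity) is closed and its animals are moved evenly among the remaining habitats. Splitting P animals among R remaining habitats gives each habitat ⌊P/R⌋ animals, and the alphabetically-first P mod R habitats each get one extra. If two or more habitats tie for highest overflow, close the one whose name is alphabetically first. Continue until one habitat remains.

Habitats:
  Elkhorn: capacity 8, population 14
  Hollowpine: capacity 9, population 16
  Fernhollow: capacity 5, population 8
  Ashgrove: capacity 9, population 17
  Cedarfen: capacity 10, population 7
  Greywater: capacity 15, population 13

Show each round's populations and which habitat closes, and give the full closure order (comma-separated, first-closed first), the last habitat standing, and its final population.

Round 1: Ashgrove=17 Cedarfen=7 Elkhorn=14 Fernhollow=8 Greywater=13 Hollowpine=16 → close Ashgrove (overflow 8)
  17÷5 = 3 each, +1 to first 2
Round 2: Cedarfen=11 Elkhorn=18 Fernhollow=11 Greywater=16 Hollowpine=19 → close Elkhorn (overflow 10)
  18÷4 = 4 each, +1 to first 2
Round 3: Cedarfen=16 Fernhollow=16 Greywater=20 Hollowpine=23 → close Hollowpine (overflow 14)
  23÷3 = 7 each, +1 to first 2
Round 4: Cedarfen=24 Fernhollow=24 Greywater=27 → close Fernhollow (overflow 19)
  24÷2 = 12 each, +1 to first 0
Round 5: Cedarfen=36 Greywater=39 → close Cedarfen (overflow 26)
  36÷1 = 36 each, +1 to first 0

Closure order: Ashgrove, Elkhorn, Hollowpine, Fernhollow, Cedarfen
Last habitat: Greywater with 75 animals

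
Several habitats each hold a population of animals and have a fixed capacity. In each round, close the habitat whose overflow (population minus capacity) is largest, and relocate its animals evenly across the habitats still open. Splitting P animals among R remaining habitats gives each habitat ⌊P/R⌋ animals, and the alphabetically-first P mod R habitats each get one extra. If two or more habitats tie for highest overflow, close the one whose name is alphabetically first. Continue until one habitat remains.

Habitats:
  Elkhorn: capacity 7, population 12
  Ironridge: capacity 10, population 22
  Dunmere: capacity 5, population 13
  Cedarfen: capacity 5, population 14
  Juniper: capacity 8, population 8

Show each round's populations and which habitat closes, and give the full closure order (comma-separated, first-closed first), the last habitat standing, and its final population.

Closure order: Ironridge, Cedarfen, Dunmere, Elkhorn
Last habitat: Juniper with 69 animals

Round 1: Cedarfen=14 Dunmere=13 Elkhorn=12 Ironridge=22 Juniper=8 → close Ironridge (overflow 12)
  22÷4 = 5 each, +1 to first 2
Round 2: Cedarfen=20 Dunmere=19 Elkhorn=17 Juniper=13 → close Cedarfen (overflow 15)
  20÷3 = 6 each, +1 to first 2
Round 3: Dunmere=26 Elkhorn=24 Juniper=19 → close Dunmere (overflow 21)
  26÷2 = 13 each, +1 to first 0
Round 4: Elkhorn=37 Juniper=32 → close Elkhorn (overflow 30)
  37÷1 = 37 each, +1 to first 0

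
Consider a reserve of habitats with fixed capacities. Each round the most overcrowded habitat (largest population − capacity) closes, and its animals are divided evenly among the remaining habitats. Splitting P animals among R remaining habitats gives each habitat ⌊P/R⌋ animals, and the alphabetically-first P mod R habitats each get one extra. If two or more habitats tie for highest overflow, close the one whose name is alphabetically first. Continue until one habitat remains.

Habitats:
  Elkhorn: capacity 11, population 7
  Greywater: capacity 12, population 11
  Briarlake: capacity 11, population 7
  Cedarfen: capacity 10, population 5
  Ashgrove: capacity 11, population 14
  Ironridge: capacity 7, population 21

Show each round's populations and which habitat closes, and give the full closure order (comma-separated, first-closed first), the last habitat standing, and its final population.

Round 1: Ashgrove=14 Briarlake=7 Cedarfen=5 Elkhorn=7 Greywater=11 Ironridge=21 → close Ironridge (overflow 14)
  21÷5 = 4 each, +1 to first 1
Round 2: Ashgrove=19 Briarlake=11 Cedarfen=9 Elkhorn=11 Greywater=15 → close Ashgrove (overflow 8)
  19÷4 = 4 each, +1 to first 3
Round 3: Briarlake=16 Cedarfen=14 Elkhorn=16 Greywater=19 → close Greywater (overflow 7)
  19÷3 = 6 each, +1 to first 1
Round 4: Briarlake=23 Cedarfen=20 Elkhorn=22 → close Briarlake (overflow 12)
  23÷2 = 11 each, +1 to first 1
Round 5: Cedarfen=32 Elkhorn=33 → close Cedarfen (overflow 22)
  32÷1 = 32 each, +1 to first 0

Closure order: Ironridge, Ashgrove, Greywater, Briarlake, Cedarfen
Last habitat: Elkhorn with 65 animals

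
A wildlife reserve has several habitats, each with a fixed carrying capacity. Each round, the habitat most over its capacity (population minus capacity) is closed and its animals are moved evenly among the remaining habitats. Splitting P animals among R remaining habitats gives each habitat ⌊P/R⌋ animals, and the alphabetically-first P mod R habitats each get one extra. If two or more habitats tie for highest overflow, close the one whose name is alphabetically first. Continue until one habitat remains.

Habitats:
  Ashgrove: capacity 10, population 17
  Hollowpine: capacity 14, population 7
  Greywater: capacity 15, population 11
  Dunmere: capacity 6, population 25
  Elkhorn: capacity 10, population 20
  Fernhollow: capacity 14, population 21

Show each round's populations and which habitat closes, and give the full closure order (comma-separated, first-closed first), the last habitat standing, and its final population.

Closure order: Dunmere, Elkhorn, Ashgrove, Fernhollow, Greywater
Last habitat: Hollowpine with 101 animals

Round 1: Ashgrove=17 Dunmere=25 Elkhorn=20 Fernhollow=21 Greywater=11 Hollowpine=7 → close Dunmere (overflow 19)
  25÷5 = 5 each, +1 to first 0
Round 2: Ashgrove=22 Elkhorn=25 Fernhollow=26 Greywater=16 Hollowpine=12 → close Elkhorn (overflow 15)
  25÷4 = 6 each, +1 to first 1
Round 3: Ashgrove=29 Fernhollow=32 Greywater=22 Hollowpine=18 → close Ashgrove (overflow 19)
  29÷3 = 9 each, +1 to first 2
Round 4: Fernhollow=42 Greywater=32 Hollowpine=27 → close Fernhollow (overflow 28)
  42÷2 = 21 each, +1 to first 0
Round 5: Greywater=53 Hollowpine=48 → close Greywater (overflow 38)
  53÷1 = 53 each, +1 to first 0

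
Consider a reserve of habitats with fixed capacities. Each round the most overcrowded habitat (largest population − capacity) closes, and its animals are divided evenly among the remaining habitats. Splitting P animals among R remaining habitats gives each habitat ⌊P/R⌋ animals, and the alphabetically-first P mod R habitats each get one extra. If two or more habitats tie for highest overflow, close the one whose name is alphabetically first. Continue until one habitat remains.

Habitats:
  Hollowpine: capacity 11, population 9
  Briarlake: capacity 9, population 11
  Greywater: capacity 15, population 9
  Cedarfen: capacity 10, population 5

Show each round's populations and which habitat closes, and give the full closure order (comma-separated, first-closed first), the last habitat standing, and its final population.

Round 1: Briarlake=11 Cedarfen=5 Greywater=9 Hollowpine=9 → close Briarlake (overflow 2)
  11÷3 = 3 each, +1 to first 2
Round 2: Cedarfen=9 Greywater=13 Hollowpine=12 → close Hollowpine (overflow 1)
  12÷2 = 6 each, +1 to first 0
Round 3: Cedarfen=15 Greywater=19 → close Cedarfen (overflow 5)
  15÷1 = 15 each, +1 to first 0

Closure order: Briarlake, Hollowpine, Cedarfen
Last habitat: Greywater with 34 animals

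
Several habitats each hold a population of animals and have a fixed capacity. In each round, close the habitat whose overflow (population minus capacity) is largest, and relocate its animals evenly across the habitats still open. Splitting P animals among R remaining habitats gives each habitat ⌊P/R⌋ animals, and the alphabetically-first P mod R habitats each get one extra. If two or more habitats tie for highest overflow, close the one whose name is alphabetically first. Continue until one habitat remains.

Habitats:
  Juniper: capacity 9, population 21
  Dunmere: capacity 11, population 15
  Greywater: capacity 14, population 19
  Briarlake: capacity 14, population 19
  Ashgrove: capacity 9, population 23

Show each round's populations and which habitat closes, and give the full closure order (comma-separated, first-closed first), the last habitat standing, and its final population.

Closure order: Ashgrove, Juniper, Briarlake, Dunmere
Last habitat: Greywater with 97 animals

Round 1: Ashgrove=23 Briarlake=19 Dunmere=15 Greywater=19 Juniper=21 → close Ashgrove (overflow 14)
  23÷4 = 5 each, +1 to first 3
Round 2: Briarlake=25 Dunmere=21 Greywater=25 Juniper=26 → close Juniper (overflow 17)
  26÷3 = 8 each, +1 to first 2
Round 3: Briarlake=34 Dunmere=30 Greywater=33 → close Briarlake (overflow 20)
  34÷2 = 17 each, +1 to first 0
Round 4: Dunmere=47 Greywater=50 → close Dunmere (overflow 36)
  47÷1 = 47 each, +1 to first 0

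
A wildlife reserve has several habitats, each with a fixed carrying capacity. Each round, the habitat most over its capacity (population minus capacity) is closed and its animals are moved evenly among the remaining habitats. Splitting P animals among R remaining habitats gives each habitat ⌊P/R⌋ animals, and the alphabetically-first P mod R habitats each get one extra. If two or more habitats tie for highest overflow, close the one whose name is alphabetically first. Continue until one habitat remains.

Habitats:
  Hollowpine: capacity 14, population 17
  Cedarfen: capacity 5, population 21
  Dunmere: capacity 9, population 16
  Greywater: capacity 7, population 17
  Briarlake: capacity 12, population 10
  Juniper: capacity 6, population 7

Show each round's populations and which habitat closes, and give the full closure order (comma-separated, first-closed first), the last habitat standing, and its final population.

Closure order: Cedarfen, Greywater, Dunmere, Hollowpine, Briarlake
Last habitat: Juniper with 88 animals

Round 1: Briarlake=10 Cedarfen=21 Dunmere=16 Greywater=17 Hollowpine=17 Juniper=7 → close Cedarfen (overflow 16)
  21÷5 = 4 each, +1 to first 1
Round 2: Briarlake=15 Dunmere=20 Greywater=21 Hollowpine=21 Juniper=11 → close Greywater (overflow 14)
  21÷4 = 5 each, +1 to first 1
Round 3: Briarlake=21 Dunmere=25 Hollowpine=26 Juniper=16 → close Dunmere (overflow 16)
  25÷3 = 8 each, +1 to first 1
Round 4: Briarlake=30 Hollowpine=34 Juniper=24 → close Hollowpine (overflow 20)
  34÷2 = 17 each, +1 to first 0
Round 5: Briarlake=47 Juniper=41 → close Briarlake (overflow 35)
  47÷1 = 47 each, +1 to first 0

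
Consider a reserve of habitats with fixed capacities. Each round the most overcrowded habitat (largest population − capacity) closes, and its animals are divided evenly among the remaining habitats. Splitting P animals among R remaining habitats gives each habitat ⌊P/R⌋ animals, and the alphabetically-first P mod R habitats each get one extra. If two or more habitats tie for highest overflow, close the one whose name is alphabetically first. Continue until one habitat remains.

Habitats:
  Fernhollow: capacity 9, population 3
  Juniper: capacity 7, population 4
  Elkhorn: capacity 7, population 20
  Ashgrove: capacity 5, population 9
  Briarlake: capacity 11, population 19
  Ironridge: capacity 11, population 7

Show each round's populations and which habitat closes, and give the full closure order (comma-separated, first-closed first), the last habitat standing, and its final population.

Round 1: Ashgrove=9 Briarlake=19 Elkhorn=20 Fernhollow=3 Ironridge=7 Juniper=4 → close Elkhorn (overflow 13)
  20÷5 = 4 each, +1 to first 0
Round 2: Ashgrove=13 Briarlake=23 Fernhollow=7 Ironridge=11 Juniper=8 → close Briarlake (overflow 12)
  23÷4 = 5 each, +1 to first 3
Round 3: Ashgrove=19 Fernhollow=13 Ironridge=17 Juniper=13 → close Ashgrove (overflow 14)
  19÷3 = 6 each, +1 to first 1
Round 4: Fernhollow=20 Ironridge=23 Juniper=19 → close Ironridge (overflow 12)
  23÷2 = 11 each, +1 to first 1
Round 5: Fernhollow=32 Juniper=30 → close Fernhollow (overflow 23)
  32÷1 = 32 each, +1 to first 0

Closure order: Elkhorn, Briarlake, Ashgrove, Ironridge, Fernhollow
Last habitat: Juniper with 62 animals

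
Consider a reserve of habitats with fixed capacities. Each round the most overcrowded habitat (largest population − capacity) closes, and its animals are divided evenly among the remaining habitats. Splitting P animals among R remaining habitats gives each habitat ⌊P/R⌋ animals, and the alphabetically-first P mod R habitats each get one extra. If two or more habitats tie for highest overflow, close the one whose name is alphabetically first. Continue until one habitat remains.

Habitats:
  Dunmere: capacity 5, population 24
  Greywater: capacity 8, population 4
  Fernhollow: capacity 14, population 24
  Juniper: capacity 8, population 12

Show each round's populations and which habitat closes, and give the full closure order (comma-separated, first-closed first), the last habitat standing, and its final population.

Closure order: Dunmere, Fernhollow, Juniper
Last habitat: Greywater with 64 animals

Round 1: Dunmere=24 Fernhollow=24 Greywater=4 Juniper=12 → close Dunmere (overflow 19)
  24÷3 = 8 each, +1 to first 0
Round 2: Fernhollow=32 Greywater=12 Juniper=20 → close Fernhollow (overflow 18)
  32÷2 = 16 each, +1 to first 0
Round 3: Greywater=28 Juniper=36 → close Juniper (overflow 28)
  36÷1 = 36 each, +1 to first 0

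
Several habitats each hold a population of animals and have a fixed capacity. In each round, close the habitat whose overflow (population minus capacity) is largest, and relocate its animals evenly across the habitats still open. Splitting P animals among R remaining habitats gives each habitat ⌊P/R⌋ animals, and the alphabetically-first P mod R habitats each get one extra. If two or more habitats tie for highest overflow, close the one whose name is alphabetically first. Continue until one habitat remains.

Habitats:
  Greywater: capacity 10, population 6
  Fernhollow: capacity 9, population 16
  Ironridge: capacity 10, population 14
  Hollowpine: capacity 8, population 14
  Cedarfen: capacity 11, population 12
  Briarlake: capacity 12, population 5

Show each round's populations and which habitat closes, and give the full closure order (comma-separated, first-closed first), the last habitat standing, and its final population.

Round 1: Briarlake=5 Cedarfen=12 Fernhollow=16 Greywater=6 Hollowpine=14 Ironridge=14 → close Fernhollow (overflow 7)
  16÷5 = 3 each, +1 to first 1
Round 2: Briarlake=9 Cedarfen=15 Greywater=9 Hollowpine=17 Ironridge=17 → close Hollowpine (overflow 9)
  17÷4 = 4 each, +1 to first 1
Round 3: Briarlake=14 Cedarfen=19 Greywater=13 Ironridge=21 → close Ironridge (overflow 11)
  21÷3 = 7 each, +1 to first 0
Round 4: Briarlake=21 Cedarfen=26 Greywater=20 → close Cedarfen (overflow 15)
  26÷2 = 13 each, +1 to first 0
Round 5: Briarlake=34 Greywater=33 → close Greywater (overflow 23)
  33÷1 = 33 each, +1 to first 0

Closure order: Fernhollow, Hollowpine, Ironridge, Cedarfen, Greywater
Last habitat: Briarlake with 67 animals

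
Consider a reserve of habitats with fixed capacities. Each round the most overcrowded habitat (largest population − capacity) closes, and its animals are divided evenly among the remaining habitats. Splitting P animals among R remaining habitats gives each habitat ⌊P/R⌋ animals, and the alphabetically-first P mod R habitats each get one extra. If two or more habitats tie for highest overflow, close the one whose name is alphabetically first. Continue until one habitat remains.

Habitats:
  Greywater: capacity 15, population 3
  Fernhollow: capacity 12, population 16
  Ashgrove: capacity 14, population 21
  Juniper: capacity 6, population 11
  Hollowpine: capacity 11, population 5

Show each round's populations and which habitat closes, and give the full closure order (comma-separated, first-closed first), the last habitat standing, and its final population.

Closure order: Ashgrove, Fernhollow, Juniper, Hollowpine
Last habitat: Greywater with 56 animals

Round 1: Ashgrove=21 Fernhollow=16 Greywater=3 Hollowpine=5 Juniper=11 → close Ashgrove (overflow 7)
  21÷4 = 5 each, +1 to first 1
Round 2: Fernhollow=22 Greywater=8 Hollowpine=10 Juniper=16 → close Fernhollow (overflow 10)
  22÷3 = 7 each, +1 to first 1
Round 3: Greywater=16 Hollowpine=17 Juniper=23 → close Juniper (overflow 17)
  23÷2 = 11 each, +1 to first 1
Round 4: Greywater=28 Hollowpine=28 → close Hollowpine (overflow 17)
  28÷1 = 28 each, +1 to first 0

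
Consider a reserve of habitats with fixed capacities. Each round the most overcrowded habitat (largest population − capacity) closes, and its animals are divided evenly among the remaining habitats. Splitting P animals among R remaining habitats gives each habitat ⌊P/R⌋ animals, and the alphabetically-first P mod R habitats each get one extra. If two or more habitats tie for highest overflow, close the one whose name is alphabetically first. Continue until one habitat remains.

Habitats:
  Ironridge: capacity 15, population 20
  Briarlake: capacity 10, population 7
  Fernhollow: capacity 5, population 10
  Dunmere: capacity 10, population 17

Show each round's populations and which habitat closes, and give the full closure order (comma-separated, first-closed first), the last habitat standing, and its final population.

Closure order: Dunmere, Fernhollow, Ironridge
Last habitat: Briarlake with 54 animals

Round 1: Briarlake=7 Dunmere=17 Fernhollow=10 Ironridge=20 → close Dunmere (overflow 7)
  17÷3 = 5 each, +1 to first 2
Round 2: Briarlake=13 Fernhollow=16 Ironridge=25 → close Fernhollow (overflow 11)
  16÷2 = 8 each, +1 to first 0
Round 3: Briarlake=21 Ironridge=33 → close Ironridge (overflow 18)
  33÷1 = 33 each, +1 to first 0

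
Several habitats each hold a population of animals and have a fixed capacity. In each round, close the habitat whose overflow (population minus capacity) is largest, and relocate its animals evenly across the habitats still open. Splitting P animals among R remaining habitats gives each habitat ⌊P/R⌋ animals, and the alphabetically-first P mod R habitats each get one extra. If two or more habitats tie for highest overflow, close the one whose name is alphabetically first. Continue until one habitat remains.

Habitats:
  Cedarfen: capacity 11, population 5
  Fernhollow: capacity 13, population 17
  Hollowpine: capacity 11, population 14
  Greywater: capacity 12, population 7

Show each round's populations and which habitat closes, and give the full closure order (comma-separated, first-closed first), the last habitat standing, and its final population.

Closure order: Fernhollow, Hollowpine, Cedarfen
Last habitat: Greywater with 43 animals

Round 1: Cedarfen=5 Fernhollow=17 Greywater=7 Hollowpine=14 → close Fernhollow (overflow 4)
  17÷3 = 5 each, +1 to first 2
Round 2: Cedarfen=11 Greywater=13 Hollowpine=19 → close Hollowpine (overflow 8)
  19÷2 = 9 each, +1 to first 1
Round 3: Cedarfen=21 Greywater=22 → close Cedarfen (overflow 10)
  21÷1 = 21 each, +1 to first 0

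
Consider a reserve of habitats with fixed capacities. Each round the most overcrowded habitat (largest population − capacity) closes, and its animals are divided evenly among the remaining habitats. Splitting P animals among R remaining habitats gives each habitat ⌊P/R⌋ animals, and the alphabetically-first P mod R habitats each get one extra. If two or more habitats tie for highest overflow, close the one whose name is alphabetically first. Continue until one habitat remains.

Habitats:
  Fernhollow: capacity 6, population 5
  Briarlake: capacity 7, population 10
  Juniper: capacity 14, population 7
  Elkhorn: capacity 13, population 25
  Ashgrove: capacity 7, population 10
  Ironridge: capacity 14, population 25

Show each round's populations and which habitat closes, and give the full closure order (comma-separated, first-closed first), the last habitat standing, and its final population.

Round 1: Ashgrove=10 Briarlake=10 Elkhorn=25 Fernhollow=5 Ironridge=25 Juniper=7 → close Elkhorn (overflow 12)
  25÷5 = 5 each, +1 to first 0
Round 2: Ashgrove=15 Briarlake=15 Fernhollow=10 Ironridge=30 Juniper=12 → close Ironridge (overflow 16)
  30÷4 = 7 each, +1 to first 2
Round 3: Ashgrove=23 Briarlake=23 Fernhollow=17 Juniper=19 → close Ashgrove (overflow 16)
  23÷3 = 7 each, +1 to first 2
Round 4: Briarlake=31 Fernhollow=25 Juniper=26 → close Briarlake (overflow 24)
  31÷2 = 15 each, +1 to first 1
Round 5: Fernhollow=41 Juniper=41 → close Fernhollow (overflow 35)
  41÷1 = 41 each, +1 to first 0

Closure order: Elkhorn, Ironridge, Ashgrove, Briarlake, Fernhollow
Last habitat: Juniper with 82 animals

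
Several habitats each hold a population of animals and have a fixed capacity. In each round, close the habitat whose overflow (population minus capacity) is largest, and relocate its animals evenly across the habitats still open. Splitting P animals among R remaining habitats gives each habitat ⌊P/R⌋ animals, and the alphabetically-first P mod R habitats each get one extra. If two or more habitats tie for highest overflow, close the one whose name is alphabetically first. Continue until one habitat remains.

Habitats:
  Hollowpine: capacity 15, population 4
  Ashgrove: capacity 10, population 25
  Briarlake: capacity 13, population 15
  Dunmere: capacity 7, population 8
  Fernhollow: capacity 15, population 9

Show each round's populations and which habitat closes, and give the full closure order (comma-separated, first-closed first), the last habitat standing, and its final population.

Round 1: Ashgrove=25 Briarlake=15 Dunmere=8 Fernhollow=9 Hollowpine=4 → close Ashgrove (overflow 15)
  25÷4 = 6 each, +1 to first 1
Round 2: Briarlake=22 Dunmere=14 Fernhollow=15 Hollowpine=10 → close Briarlake (overflow 9)
  22÷3 = 7 each, +1 to first 1
Round 3: Dunmere=22 Fernhollow=22 Hollowpine=17 → close Dunmere (overflow 15)
  22÷2 = 11 each, +1 to first 0
Round 4: Fernhollow=33 Hollowpine=28 → close Fernhollow (overflow 18)
  33÷1 = 33 each, +1 to first 0

Closure order: Ashgrove, Briarlake, Dunmere, Fernhollow
Last habitat: Hollowpine with 61 animals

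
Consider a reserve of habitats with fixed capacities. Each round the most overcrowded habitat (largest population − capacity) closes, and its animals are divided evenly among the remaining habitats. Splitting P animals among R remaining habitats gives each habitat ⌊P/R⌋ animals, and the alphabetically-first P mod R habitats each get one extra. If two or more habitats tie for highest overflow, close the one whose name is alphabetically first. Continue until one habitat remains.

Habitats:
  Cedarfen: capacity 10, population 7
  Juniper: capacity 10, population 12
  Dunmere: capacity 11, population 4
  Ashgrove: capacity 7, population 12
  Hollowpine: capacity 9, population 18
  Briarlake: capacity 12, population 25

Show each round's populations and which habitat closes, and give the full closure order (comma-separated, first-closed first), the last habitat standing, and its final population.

Round 1: Ashgrove=12 Briarlake=25 Cedarfen=7 Dunmere=4 Hollowpine=18 Juniper=12 → close Briarlake (overflow 13)
  25÷5 = 5 each, +1 to first 0
Round 2: Ashgrove=17 Cedarfen=12 Dunmere=9 Hollowpine=23 Juniper=17 → close Hollowpine (overflow 14)
  23÷4 = 5 each, +1 to first 3
Round 3: Ashgrove=23 Cedarfen=18 Dunmere=15 Juniper=22 → close Ashgrove (overflow 16)
  23÷3 = 7 each, +1 to first 2
Round 4: Cedarfen=26 Dunmere=23 Juniper=29 → close Juniper (overflow 19)
  29÷2 = 14 each, +1 to first 1
Round 5: Cedarfen=41 Dunmere=37 → close Cedarfen (overflow 31)
  41÷1 = 41 each, +1 to first 0

Closure order: Briarlake, Hollowpine, Ashgrove, Juniper, Cedarfen
Last habitat: Dunmere with 78 animals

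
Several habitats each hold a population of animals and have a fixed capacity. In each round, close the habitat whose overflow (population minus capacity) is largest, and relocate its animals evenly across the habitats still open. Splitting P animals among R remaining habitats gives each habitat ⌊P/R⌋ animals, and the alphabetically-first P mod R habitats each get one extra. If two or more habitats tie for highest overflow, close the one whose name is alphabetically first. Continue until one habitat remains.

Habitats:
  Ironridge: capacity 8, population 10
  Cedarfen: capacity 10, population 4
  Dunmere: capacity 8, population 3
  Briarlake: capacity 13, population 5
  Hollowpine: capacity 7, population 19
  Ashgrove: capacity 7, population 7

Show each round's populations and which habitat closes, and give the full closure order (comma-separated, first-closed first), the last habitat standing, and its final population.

Round 1: Ashgrove=7 Briarlake=5 Cedarfen=4 Dunmere=3 Hollowpine=19 Ironridge=10 → close Hollowpine (overflow 12)
  19÷5 = 3 each, +1 to first 4
Round 2: Ashgrove=11 Briarlake=9 Cedarfen=8 Dunmere=7 Ironridge=13 → close Ironridge (overflow 5)
  13÷4 = 3 each, +1 to first 1
Round 3: Ashgrove=15 Briarlake=12 Cedarfen=11 Dunmere=10 → close Ashgrove (overflow 8)
  15÷3 = 5 each, +1 to first 0
Round 4: Briarlake=17 Cedarfen=16 Dunmere=15 → close Dunmere (overflow 7)
  15÷2 = 7 each, +1 to first 1
Round 5: Briarlake=25 Cedarfen=23 → close Cedarfen (overflow 13)
  23÷1 = 23 each, +1 to first 0

Closure order: Hollowpine, Ironridge, Ashgrove, Dunmere, Cedarfen
Last habitat: Briarlake with 48 animals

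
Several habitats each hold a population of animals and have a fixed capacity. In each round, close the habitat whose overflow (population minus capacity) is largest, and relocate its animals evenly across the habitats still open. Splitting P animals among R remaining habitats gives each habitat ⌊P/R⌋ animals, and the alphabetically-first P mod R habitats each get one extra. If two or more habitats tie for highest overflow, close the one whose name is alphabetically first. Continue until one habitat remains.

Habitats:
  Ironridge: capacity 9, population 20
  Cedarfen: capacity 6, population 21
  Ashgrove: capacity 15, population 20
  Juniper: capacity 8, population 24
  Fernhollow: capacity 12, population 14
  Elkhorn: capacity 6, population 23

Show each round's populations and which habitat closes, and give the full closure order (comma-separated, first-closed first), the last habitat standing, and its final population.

Round 1: Ashgrove=20 Cedarfen=21 Elkhorn=23 Fernhollow=14 Ironridge=20 Juniper=24 → close Elkhorn (overflow 17)
  23÷5 = 4 each, +1 to first 3
Round 2: Ashgrove=25 Cedarfen=26 Fernhollow=19 Ironridge=24 Juniper=28 → close Cedarfen (overflow 20)
  26÷4 = 6 each, +1 to first 2
Round 3: Ashgrove=32 Fernhollow=26 Ironridge=30 Juniper=34 → close Juniper (overflow 26)
  34÷3 = 11 each, +1 to first 1
Round 4: Ashgrove=44 Fernhollow=37 Ironridge=41 → close Ironridge (overflow 32)
  41÷2 = 20 each, +1 to first 1
Round 5: Ashgrove=65 Fernhollow=57 → close Ashgrove (overflow 50)
  65÷1 = 65 each, +1 to first 0

Closure order: Elkhorn, Cedarfen, Juniper, Ironridge, Ashgrove
Last habitat: Fernhollow with 122 animals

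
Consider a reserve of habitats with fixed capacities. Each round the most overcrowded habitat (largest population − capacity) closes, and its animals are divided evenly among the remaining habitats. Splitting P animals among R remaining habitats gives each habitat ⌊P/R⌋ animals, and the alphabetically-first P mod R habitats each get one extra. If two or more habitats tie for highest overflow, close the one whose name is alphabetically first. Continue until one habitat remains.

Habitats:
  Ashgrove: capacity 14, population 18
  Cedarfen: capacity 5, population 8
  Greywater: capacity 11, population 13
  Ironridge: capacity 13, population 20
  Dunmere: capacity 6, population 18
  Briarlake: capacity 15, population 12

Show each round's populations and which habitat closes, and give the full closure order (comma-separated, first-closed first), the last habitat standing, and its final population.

Closure order: Dunmere, Ironridge, Ashgrove, Cedarfen, Greywater
Last habitat: Briarlake with 89 animals

Round 1: Ashgrove=18 Briarlake=12 Cedarfen=8 Dunmere=18 Greywater=13 Ironridge=20 → close Dunmere (overflow 12)
  18÷5 = 3 each, +1 to first 3
Round 2: Ashgrove=22 Briarlake=16 Cedarfen=12 Greywater=16 Ironridge=23 → close Ironridge (overflow 10)
  23÷4 = 5 each, +1 to first 3
Round 3: Ashgrove=28 Briarlake=22 Cedarfen=18 Greywater=21 → close Ashgrove (overflow 14)
  28÷3 = 9 each, +1 to first 1
Round 4: Briarlake=32 Cedarfen=27 Greywater=30 → close Cedarfen (overflow 22)
  27÷2 = 13 each, +1 to first 1
Round 5: Briarlake=46 Greywater=43 → close Greywater (overflow 32)
  43÷1 = 43 each, +1 to first 0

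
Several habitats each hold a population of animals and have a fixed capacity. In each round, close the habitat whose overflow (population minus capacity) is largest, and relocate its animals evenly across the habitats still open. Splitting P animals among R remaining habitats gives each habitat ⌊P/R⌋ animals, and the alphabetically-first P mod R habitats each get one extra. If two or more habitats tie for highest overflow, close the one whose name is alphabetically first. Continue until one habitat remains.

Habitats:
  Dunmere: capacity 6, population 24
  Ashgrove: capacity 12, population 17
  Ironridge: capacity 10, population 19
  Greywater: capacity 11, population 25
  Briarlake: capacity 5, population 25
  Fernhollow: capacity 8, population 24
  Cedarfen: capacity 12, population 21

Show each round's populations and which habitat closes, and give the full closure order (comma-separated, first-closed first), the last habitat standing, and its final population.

Closure order: Briarlake, Dunmere, Fernhollow, Greywater, Cedarfen, Ironridge
Last habitat: Ashgrove with 155 animals

Round 1: Ashgrove=17 Briarlake=25 Cedarfen=21 Dunmere=24 Fernhollow=24 Greywater=25 Ironridge=19 → close Briarlake (overflow 20)
  25÷6 = 4 each, +1 to first 1
Round 2: Ashgrove=22 Cedarfen=25 Dunmere=28 Fernhollow=28 Greywater=29 Ironridge=23 → close Dunmere (overflow 22)
  28÷5 = 5 each, +1 to first 3
Round 3: Ashgrove=28 Cedarfen=31 Fernhollow=34 Greywater=34 Ironridge=28 → close Fernhollow (overflow 26)
  34÷4 = 8 each, +1 to first 2
Round 4: Ashgrove=37 Cedarfen=40 Greywater=42 Ironridge=36 → close Greywater (overflow 31)
  42÷3 = 14 each, +1 to first 0
Round 5: Ashgrove=51 Cedarfen=54 Ironridge=50 → close Cedarfen (overflow 42)
  54÷2 = 27 each, +1 to first 0
Round 6: Ashgrove=78 Ironridge=77 → close Ironridge (overflow 67)
  77÷1 = 77 each, +1 to first 0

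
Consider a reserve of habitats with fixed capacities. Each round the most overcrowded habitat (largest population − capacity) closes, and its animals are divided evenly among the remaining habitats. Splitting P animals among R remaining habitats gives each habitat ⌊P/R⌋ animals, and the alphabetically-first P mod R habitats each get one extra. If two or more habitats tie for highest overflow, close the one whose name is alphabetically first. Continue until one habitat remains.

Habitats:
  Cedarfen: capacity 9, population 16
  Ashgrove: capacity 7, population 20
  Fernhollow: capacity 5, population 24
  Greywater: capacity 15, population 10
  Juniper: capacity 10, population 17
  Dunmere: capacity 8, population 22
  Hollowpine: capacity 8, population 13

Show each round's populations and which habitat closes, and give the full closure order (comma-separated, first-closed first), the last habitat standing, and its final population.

Closure order: Fernhollow, Dunmere, Ashgrove, Cedarfen, Juniper, Hollowpine
Last habitat: Greywater with 122 animals

Round 1: Ashgrove=20 Cedarfen=16 Dunmere=22 Fernhollow=24 Greywater=10 Hollowpine=13 Juniper=17 → close Fernhollow (overflow 19)
  24÷6 = 4 each, +1 to first 0
Round 2: Ashgrove=24 Cedarfen=20 Dunmere=26 Greywater=14 Hollowpine=17 Juniper=21 → close Dunmere (overflow 18)
  26÷5 = 5 each, +1 to first 1
Round 3: Ashgrove=30 Cedarfen=25 Greywater=19 Hollowpine=22 Juniper=26 → close Ashgrove (overflow 23)
  30÷4 = 7 each, +1 to first 2
Round 4: Cedarfen=33 Greywater=27 Hollowpine=29 Juniper=33 → close Cedarfen (overflow 24)
  33÷3 = 11 each, +1 to first 0
Round 5: Greywater=38 Hollowpine=40 Juniper=44 → close Juniper (overflow 34)
  44÷2 = 22 each, +1 to first 0
Round 6: Greywater=60 Hollowpine=62 → close Hollowpine (overflow 54)
  62÷1 = 62 each, +1 to first 0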